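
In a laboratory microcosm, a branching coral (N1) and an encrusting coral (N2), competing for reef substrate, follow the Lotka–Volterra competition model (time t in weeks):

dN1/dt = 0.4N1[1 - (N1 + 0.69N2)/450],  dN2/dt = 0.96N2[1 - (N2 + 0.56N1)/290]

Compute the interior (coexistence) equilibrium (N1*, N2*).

N1* ≈ 407, N2* ≈ 61.9

Setting both brackets to zero gives the nullclines N1 + 0.69N2 = 450 and 0.56N1 + N2 = 290.
Substituting N2 = 290 - 0.56N1 into the first: N1(1 - 0.69·0.56) = 450 - 0.69·290.
So N1* = 250/0.614 = 407, and then N2* = 290 - 0.56·407 = 61.9.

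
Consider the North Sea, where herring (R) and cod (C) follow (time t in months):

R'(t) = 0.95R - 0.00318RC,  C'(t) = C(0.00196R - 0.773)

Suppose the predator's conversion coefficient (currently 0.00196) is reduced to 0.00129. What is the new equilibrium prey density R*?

R* ≈ 599

At the interior fixed point, setting dC/dt = 0 with C > 0 fixes R* = (predator death rate)/(RC coefficient) — independent of the other coefficients.
With the change, R* = 0.773/0.00129 = 599; it rises from 394.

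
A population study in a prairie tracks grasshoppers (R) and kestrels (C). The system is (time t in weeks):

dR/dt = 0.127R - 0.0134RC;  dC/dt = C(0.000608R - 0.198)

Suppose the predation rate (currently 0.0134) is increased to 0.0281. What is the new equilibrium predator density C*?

At the interior fixed point, setting dR/dt = 0 with R > 0 fixes C* = (prey growth rate)/(RC coefficient) — independent of the other coefficients.
With the change, C* = 0.127/0.0281 = 4.52; it falls from 9.48.

C* ≈ 4.52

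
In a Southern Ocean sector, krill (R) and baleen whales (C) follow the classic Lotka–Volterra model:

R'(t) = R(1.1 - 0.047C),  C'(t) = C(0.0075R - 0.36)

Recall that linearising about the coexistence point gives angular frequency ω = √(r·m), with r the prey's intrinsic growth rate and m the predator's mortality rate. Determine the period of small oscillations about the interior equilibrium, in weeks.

Here r = 1.1 and m = 0.36, so r·m = 0.396.
ω = √0.396 = 0.629 per week, hence T = 2π/ω ≈ 9.98 weeks.

T ≈ 9.98 weeks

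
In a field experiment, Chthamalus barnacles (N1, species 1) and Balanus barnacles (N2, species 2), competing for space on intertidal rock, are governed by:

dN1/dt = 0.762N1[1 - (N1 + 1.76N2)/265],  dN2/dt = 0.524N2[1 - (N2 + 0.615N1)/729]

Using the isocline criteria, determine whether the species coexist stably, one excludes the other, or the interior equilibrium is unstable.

species 2 excludes species 1

Compare the nullcline intercepts: K1/α12 = 265/1.76 = 151 < K2 = 729; K2/α21 = 729/0.615 = 1190 > K1 = 265.
Since the inequalities point opposite ways, species 2 can invade but species 1 cannot.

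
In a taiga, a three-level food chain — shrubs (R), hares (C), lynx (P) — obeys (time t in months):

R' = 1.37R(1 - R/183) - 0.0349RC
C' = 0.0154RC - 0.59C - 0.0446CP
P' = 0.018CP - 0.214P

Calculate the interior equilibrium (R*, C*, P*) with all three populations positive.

From dP/dt = 0: 0.018C* = 0.214, so C* = 11.9.
From dR/dt = 0: 1.37(1 - R*/183) = 0.0349·11.9, giving R* = 183·(1 - 0.303) = 128.
From dC/dt = 0: 0.0154·128 - 0.59 = 0.0446P*, so P* = 1.37/0.0446 = 30.8.

R* ≈ 128, C* ≈ 11.9, P* ≈ 30.8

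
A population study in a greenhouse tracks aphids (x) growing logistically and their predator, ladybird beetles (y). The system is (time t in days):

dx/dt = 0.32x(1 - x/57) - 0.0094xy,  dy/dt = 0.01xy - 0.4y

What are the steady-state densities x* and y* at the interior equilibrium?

From dy/dt = 0 with y > 0: 0.01x* = 0.4, so x* = 40.
Substitute into dx/dt = 0: 0.32(1 - 40/57) = 0.0094y*.
The bracket is 0.298, giving y* = 0.0954/0.0094 = 10.2.

x* ≈ 40, y* ≈ 10.2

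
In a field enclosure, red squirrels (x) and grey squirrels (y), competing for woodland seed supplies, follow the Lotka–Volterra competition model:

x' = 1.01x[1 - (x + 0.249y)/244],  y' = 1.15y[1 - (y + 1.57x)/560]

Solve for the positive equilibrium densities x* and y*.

x* ≈ 172, y* ≈ 290

Setting both brackets to zero gives the nullclines x + 0.249y = 244 and 1.57x + y = 560.
Substituting y = 560 - 1.57x into the first: x(1 - 0.249·1.57) = 244 - 0.249·560.
So x* = 105/0.609 = 172, and then y* = 560 - 1.57·172 = 290.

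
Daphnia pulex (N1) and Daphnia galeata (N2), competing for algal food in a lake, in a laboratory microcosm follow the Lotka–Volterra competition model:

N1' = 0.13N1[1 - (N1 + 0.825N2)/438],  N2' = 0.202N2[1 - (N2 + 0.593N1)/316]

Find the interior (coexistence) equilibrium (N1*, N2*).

N1* ≈ 347, N2* ≈ 110

Setting both brackets to zero gives the nullclines N1 + 0.825N2 = 438 and 0.593N1 + N2 = 316.
Substituting N2 = 316 - 0.593N1 into the first: N1(1 - 0.825·0.593) = 438 - 0.825·316.
So N1* = 177/0.511 = 347, and then N2* = 316 - 0.593·347 = 110.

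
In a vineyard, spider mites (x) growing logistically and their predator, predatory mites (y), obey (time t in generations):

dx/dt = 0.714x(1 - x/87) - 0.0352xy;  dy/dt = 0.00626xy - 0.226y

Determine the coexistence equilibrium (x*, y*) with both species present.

x* ≈ 36.1, y* ≈ 11.9

From dy/dt = 0 with y > 0: 0.00626x* = 0.226, so x* = 36.1.
Substitute into dx/dt = 0: 0.714(1 - 36.1/87) = 0.0352y*.
The bracket is 0.585, giving y* = 0.418/0.0352 = 11.9.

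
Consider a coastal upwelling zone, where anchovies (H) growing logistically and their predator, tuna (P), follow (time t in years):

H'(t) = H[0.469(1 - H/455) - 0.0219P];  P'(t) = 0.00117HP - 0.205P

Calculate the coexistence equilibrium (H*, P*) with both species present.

From dP/dt = 0 with P > 0: 0.00117H* = 0.205, so H* = 175.
Substitute into dH/dt = 0: 0.469(1 - 175/455) = 0.0219P*.
The bracket is 0.615, giving P* = 0.288/0.0219 = 13.2.

H* ≈ 175, P* ≈ 13.2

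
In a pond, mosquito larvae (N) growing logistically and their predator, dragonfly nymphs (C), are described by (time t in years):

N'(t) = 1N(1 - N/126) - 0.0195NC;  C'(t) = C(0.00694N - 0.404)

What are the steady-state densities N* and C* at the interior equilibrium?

N* ≈ 58.2, C* ≈ 27.6

From dC/dt = 0 with C > 0: 0.00694N* = 0.404, so N* = 58.2.
Substitute into dN/dt = 0: 1(1 - 58.2/126) = 0.0195C*.
The bracket is 0.538, giving C* = 0.538/0.0195 = 27.6.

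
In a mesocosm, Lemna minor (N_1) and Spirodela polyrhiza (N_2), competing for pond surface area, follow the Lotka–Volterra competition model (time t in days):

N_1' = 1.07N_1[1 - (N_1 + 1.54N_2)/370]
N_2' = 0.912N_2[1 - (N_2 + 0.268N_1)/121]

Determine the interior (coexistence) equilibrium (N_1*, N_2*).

Setting both brackets to zero gives the nullclines N_1 + 1.54N_2 = 370 and 0.268N_1 + N_2 = 121.
Substituting N_2 = 121 - 0.268N_1 into the first: N_1(1 - 1.54·0.268) = 370 - 1.54·121.
So N_1* = 184/0.587 = 313, and then N_2* = 121 - 0.268·313 = 37.2.

N_1* ≈ 313, N_2* ≈ 37.2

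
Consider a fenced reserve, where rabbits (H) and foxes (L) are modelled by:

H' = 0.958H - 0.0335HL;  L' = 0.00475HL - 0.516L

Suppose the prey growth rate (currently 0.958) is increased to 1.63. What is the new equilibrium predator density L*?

At the interior fixed point, setting dH/dt = 0 with H > 0 fixes L* = (prey growth rate)/(HL coefficient) — independent of the other coefficients.
With the change, L* = 1.63/0.0335 = 48.7; it rises from 28.6.

L* ≈ 48.7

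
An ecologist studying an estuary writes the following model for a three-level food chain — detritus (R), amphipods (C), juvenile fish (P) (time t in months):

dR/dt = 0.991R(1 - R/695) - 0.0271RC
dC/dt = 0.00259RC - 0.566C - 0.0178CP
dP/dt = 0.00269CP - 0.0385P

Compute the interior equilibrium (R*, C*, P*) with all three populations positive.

R* ≈ 423, C* ≈ 14.3, P* ≈ 29.7

From dP/dt = 0: 0.00269C* = 0.0385, so C* = 14.3.
From dR/dt = 0: 0.991(1 - R*/695) = 0.0271·14.3, giving R* = 695·(1 - 0.391) = 423.
From dC/dt = 0: 0.00259·423 - 0.566 = 0.0178P*, so P* = 0.53/0.0178 = 29.7.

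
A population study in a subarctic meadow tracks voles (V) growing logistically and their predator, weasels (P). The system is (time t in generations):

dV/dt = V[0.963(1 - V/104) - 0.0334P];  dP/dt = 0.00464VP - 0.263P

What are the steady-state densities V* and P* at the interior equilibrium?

V* ≈ 56.7, P* ≈ 13.1

From dP/dt = 0 with P > 0: 0.00464V* = 0.263, so V* = 56.7.
Substitute into dV/dt = 0: 0.963(1 - 56.7/104) = 0.0334P*.
The bracket is 0.455, giving P* = 0.438/0.0334 = 13.1.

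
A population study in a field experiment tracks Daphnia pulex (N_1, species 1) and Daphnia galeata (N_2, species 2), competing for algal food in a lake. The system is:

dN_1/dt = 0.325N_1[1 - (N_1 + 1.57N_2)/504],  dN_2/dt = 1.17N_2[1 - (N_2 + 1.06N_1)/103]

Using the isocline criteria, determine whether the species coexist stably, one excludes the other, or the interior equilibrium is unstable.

species 1 excludes species 2

Compare the nullcline intercepts: K1/α12 = 504/1.57 = 321 > K2 = 103; K2/α21 = 103/1.06 = 97.2 < K1 = 504.
Since the inequalities point opposite ways, species 1 can invade but species 2 cannot.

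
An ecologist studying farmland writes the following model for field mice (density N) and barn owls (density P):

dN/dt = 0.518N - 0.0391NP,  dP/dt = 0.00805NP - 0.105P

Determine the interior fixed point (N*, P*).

N* ≈ 13, P* ≈ 13.2

Set dP/dt = 0 with P > 0: 0.00805N - 0.105 = 0, so N* = 0.105/0.00805 = 13.
Set dN/dt = 0 with N > 0: 0.518 - 0.0391P = 0, so P* = 0.518/0.0391 = 13.2.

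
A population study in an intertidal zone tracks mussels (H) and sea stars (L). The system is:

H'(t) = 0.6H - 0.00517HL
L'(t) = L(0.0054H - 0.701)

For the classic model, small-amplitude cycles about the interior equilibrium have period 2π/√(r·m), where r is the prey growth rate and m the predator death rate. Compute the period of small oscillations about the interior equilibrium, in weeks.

Here r = 0.6 and m = 0.701, so r·m = 0.421.
ω = √0.421 = 0.649 per week, hence T = 2π/ω ≈ 9.69 weeks.

T ≈ 9.69 weeks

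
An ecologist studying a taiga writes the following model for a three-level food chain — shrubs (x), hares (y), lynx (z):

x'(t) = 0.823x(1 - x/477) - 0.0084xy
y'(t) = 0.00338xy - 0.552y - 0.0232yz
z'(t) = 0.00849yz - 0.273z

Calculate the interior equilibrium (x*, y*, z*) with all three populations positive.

From dz/dt = 0: 0.00849y* = 0.273, so y* = 32.2.
From dx/dt = 0: 0.823(1 - x*/477) = 0.0084·32.2, giving x* = 477·(1 - 0.328) = 320.
From dy/dt = 0: 0.00338·320 - 0.552 = 0.0232z*, so z* = 0.531/0.0232 = 22.9.

x* ≈ 320, y* ≈ 32.2, z* ≈ 22.9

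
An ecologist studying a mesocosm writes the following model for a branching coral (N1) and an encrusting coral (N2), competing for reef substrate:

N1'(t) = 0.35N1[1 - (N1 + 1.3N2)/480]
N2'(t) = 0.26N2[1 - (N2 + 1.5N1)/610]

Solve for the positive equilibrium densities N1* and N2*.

Setting both brackets to zero gives the nullclines N1 + 1.3N2 = 480 and 1.5N1 + N2 = 610.
Substituting N2 = 610 - 1.5N1 into the first: N1(1 - 1.3·1.5) = 480 - 1.3·610.
So N1* = -313/-0.95 = 329, and then N2* = 610 - 1.5·329 = 116.

N1* ≈ 329, N2* ≈ 116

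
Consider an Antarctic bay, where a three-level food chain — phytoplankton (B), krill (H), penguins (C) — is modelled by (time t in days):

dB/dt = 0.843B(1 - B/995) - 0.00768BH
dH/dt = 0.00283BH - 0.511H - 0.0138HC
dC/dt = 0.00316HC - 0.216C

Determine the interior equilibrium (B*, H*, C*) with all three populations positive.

From dC/dt = 0: 0.00316H* = 0.216, so H* = 68.4.
From dB/dt = 0: 0.843(1 - B*/995) = 0.00768·68.4, giving B* = 995·(1 - 0.623) = 375.
From dH/dt = 0: 0.00283·375 - 0.511 = 0.0138C*, so C* = 0.551/0.0138 = 40.

B* ≈ 375, H* ≈ 68.4, C* ≈ 40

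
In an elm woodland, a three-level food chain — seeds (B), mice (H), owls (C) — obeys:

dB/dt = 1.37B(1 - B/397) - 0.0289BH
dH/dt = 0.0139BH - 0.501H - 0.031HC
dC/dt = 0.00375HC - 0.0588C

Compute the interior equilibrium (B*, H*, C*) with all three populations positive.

B* ≈ 266, H* ≈ 15.7, C* ≈ 103

From dC/dt = 0: 0.00375H* = 0.0588, so H* = 15.7.
From dB/dt = 0: 1.37(1 - B*/397) = 0.0289·15.7, giving B* = 397·(1 - 0.331) = 266.
From dH/dt = 0: 0.0139·266 - 0.501 = 0.031C*, so C* = 3.19/0.031 = 103.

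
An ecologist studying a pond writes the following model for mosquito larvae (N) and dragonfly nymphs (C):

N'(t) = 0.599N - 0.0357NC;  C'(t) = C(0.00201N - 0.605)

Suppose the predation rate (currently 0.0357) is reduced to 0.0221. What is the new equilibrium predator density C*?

C* ≈ 27.1

At the interior fixed point, setting dN/dt = 0 with N > 0 fixes C* = (prey growth rate)/(NC coefficient) — independent of the other coefficients.
With the change, C* = 0.599/0.0221 = 27.1; it rises from 16.8.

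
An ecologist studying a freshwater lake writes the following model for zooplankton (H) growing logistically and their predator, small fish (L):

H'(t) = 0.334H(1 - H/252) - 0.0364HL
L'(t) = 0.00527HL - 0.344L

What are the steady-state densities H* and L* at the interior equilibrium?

From dL/dt = 0 with L > 0: 0.00527H* = 0.344, so H* = 65.3.
Substitute into dH/dt = 0: 0.334(1 - 65.3/252) = 0.0364L*.
The bracket is 0.741, giving L* = 0.247/0.0364 = 6.8.

H* ≈ 65.3, L* ≈ 6.8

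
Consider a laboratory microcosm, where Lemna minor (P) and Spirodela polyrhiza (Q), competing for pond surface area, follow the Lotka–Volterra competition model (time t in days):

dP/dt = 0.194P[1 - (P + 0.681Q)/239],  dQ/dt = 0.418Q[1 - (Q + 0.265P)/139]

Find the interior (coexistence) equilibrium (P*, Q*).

P* ≈ 176, Q* ≈ 92.3

Setting both brackets to zero gives the nullclines P + 0.681Q = 239 and 0.265P + Q = 139.
Substituting Q = 139 - 0.265P into the first: P(1 - 0.681·0.265) = 239 - 0.681·139.
So P* = 144/0.82 = 176, and then Q* = 139 - 0.265·176 = 92.3.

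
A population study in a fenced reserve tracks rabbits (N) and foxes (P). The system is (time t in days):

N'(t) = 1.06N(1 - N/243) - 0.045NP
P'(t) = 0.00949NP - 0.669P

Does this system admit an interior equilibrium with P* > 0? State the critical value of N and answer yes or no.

Threshold N = 70.5; K > 70.5, so yes, the predator persists.

The predator equation gives dP/dt > 0 only when N > 0.669/0.00949 = 70.5.
Without the predator, N → K = 243. Since 243 > 70.5, the predator can invade and persist.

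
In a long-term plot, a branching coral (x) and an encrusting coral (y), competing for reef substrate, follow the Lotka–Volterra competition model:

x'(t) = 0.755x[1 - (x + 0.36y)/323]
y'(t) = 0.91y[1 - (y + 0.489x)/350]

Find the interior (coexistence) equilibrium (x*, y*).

x* ≈ 239, y* ≈ 233

Setting both brackets to zero gives the nullclines x + 0.36y = 323 and 0.489x + y = 350.
Substituting y = 350 - 0.489x into the first: x(1 - 0.36·0.489) = 323 - 0.36·350.
So x* = 197/0.824 = 239, and then y* = 350 - 0.489·239 = 233.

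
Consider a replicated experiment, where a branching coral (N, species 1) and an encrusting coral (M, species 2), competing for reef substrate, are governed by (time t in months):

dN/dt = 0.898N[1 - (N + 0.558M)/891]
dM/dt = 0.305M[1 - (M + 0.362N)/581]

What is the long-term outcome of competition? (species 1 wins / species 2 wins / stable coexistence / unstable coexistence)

Compare the nullcline intercepts: K1/α12 = 891/0.558 = 1600 > K2 = 581; K2/α21 = 581/0.362 = 1600 > K1 = 891.
Since both inequalities hold, each species can invade when rare, so the interior equilibrium is stable.

stable coexistence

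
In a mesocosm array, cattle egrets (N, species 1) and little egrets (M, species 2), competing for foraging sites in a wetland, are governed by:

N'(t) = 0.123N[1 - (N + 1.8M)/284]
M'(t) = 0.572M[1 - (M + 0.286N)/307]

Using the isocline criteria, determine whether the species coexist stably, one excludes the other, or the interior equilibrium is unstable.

species 2 excludes species 1

Compare the nullcline intercepts: K1/α12 = 284/1.8 = 158 < K2 = 307; K2/α21 = 307/0.286 = 1070 > K1 = 284.
Since the inequalities point opposite ways, species 2 can invade but species 1 cannot.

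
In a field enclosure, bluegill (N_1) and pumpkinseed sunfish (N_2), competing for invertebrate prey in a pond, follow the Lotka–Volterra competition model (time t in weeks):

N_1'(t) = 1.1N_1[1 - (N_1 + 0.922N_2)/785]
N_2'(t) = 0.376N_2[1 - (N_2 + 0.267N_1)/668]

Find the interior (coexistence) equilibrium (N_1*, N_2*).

Setting both brackets to zero gives the nullclines N_1 + 0.922N_2 = 785 and 0.267N_1 + N_2 = 668.
Substituting N_2 = 668 - 0.267N_1 into the first: N_1(1 - 0.922·0.267) = 785 - 0.922·668.
So N_1* = 169/0.754 = 224, and then N_2* = 668 - 0.267·224 = 608.

N_1* ≈ 224, N_2* ≈ 608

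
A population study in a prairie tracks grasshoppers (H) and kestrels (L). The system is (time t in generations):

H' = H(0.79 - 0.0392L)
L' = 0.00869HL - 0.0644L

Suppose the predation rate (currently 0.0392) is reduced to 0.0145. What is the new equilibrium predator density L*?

L* ≈ 54.5

At the interior fixed point, setting dH/dt = 0 with H > 0 fixes L* = (prey growth rate)/(HL coefficient) — independent of the other coefficients.
With the change, L* = 0.79/0.0145 = 54.5; it rises from 20.2.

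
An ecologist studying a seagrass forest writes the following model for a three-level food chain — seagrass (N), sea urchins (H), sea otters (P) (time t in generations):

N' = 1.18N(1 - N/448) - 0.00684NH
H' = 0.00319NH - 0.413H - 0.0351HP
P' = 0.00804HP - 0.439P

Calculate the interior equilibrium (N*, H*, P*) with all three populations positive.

N* ≈ 306, H* ≈ 54.6, P* ≈ 16.1

From dP/dt = 0: 0.00804H* = 0.439, so H* = 54.6.
From dN/dt = 0: 1.18(1 - N*/448) = 0.00684·54.6, giving N* = 448·(1 - 0.317) = 306.
From dH/dt = 0: 0.00319·306 - 0.413 = 0.0351P*, so P* = 0.564/0.0351 = 16.1.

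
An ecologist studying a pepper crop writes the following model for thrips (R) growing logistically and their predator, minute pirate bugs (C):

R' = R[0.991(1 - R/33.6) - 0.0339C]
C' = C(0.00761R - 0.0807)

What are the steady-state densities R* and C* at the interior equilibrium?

From dC/dt = 0 with C > 0: 0.00761R* = 0.0807, so R* = 10.6.
Substitute into dR/dt = 0: 0.991(1 - 10.6/33.6) = 0.0339C*.
The bracket is 0.684, giving C* = 0.678/0.0339 = 20.

R* ≈ 10.6, C* ≈ 20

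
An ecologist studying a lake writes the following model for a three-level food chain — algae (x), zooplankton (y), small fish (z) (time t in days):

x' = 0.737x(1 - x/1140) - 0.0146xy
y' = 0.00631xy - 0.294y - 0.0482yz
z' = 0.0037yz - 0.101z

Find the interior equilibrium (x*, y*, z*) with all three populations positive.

x* ≈ 524, y* ≈ 27.3, z* ≈ 62.4

From dz/dt = 0: 0.0037y* = 0.101, so y* = 27.3.
From dx/dt = 0: 0.737(1 - x*/1140) = 0.0146·27.3, giving x* = 1140·(1 - 0.541) = 524.
From dy/dt = 0: 0.00631·524 - 0.294 = 0.0482z*, so z* = 3.01/0.0482 = 62.4.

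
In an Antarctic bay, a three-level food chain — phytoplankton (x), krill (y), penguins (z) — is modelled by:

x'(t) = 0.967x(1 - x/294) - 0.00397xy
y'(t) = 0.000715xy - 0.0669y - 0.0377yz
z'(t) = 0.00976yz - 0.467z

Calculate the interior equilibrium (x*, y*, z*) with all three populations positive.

From dz/dt = 0: 0.00976y* = 0.467, so y* = 47.8.
From dx/dt = 0: 0.967(1 - x*/294) = 0.00397·47.8, giving x* = 294·(1 - 0.196) = 236.
From dy/dt = 0: 0.000715·236 - 0.0669 = 0.0377z*, so z* = 0.102/0.0377 = 2.71.

x* ≈ 236, y* ≈ 47.8, z* ≈ 2.71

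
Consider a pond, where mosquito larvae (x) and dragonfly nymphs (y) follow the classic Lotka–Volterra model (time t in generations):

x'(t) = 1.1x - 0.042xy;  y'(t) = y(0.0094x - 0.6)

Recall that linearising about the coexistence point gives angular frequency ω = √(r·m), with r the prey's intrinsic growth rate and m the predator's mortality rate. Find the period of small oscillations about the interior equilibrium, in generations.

Here r = 1.1 and m = 0.6, so r·m = 0.66.
ω = √0.66 = 0.812 per generation, hence T = 2π/ω ≈ 7.73 generations.

T ≈ 7.73 generations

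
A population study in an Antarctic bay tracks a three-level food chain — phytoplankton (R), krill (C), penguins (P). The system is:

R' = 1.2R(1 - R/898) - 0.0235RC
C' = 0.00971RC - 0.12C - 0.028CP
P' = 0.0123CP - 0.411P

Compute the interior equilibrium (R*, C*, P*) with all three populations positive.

From dP/dt = 0: 0.0123C* = 0.411, so C* = 33.4.
From dR/dt = 0: 1.2(1 - R*/898) = 0.0235·33.4, giving R* = 898·(1 - 0.654) = 310.
From dC/dt = 0: 0.00971·310 - 0.12 = 0.028P*, so P* = 2.89/0.028 = 103.

R* ≈ 310, C* ≈ 33.4, P* ≈ 103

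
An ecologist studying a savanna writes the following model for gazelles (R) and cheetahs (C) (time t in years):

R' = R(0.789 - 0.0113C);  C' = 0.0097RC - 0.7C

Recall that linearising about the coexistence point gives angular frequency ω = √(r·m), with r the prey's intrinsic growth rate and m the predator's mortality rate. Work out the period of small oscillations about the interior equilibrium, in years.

T ≈ 8.45 years

Here r = 0.789 and m = 0.7, so r·m = 0.552.
ω = √0.552 = 0.743 per year, hence T = 2π/ω ≈ 8.45 years.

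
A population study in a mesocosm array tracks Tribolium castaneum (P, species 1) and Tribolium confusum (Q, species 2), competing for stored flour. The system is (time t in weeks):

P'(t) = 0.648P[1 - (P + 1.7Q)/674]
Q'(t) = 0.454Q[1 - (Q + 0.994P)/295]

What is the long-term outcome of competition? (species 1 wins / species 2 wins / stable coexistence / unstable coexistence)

species 1 excludes species 2

Compare the nullcline intercepts: K1/α12 = 674/1.7 = 396 > K2 = 295; K2/α21 = 295/0.994 = 297 < K1 = 674.
Since the inequalities point opposite ways, species 1 can invade but species 2 cannot.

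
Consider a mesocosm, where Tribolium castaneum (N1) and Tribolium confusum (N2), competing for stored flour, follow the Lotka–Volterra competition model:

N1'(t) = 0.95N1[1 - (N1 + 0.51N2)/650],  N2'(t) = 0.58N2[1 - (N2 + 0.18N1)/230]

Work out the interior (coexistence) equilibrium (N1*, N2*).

N1* ≈ 587, N2* ≈ 124

Setting both brackets to zero gives the nullclines N1 + 0.51N2 = 650 and 0.18N1 + N2 = 230.
Substituting N2 = 230 - 0.18N1 into the first: N1(1 - 0.51·0.18) = 650 - 0.51·230.
So N1* = 533/0.908 = 587, and then N2* = 230 - 0.18·587 = 124.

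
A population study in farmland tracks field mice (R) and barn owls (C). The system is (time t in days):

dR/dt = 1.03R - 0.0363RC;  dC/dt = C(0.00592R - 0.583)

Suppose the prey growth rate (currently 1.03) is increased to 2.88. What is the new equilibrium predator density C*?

C* ≈ 79.3

At the interior fixed point, setting dR/dt = 0 with R > 0 fixes C* = (prey growth rate)/(RC coefficient) — independent of the other coefficients.
With the change, C* = 2.88/0.0363 = 79.3; it rises from 28.4.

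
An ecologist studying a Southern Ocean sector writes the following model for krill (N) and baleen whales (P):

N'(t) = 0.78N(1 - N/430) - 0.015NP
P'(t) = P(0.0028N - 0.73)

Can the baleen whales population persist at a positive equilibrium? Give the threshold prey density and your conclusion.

The predator equation gives dP/dt > 0 only when N > 0.73/0.0028 = 261.
Without the predator, N → K = 430. Since 430 > 261, the predator can invade and persist.

Threshold N = 261; K > 261, so yes, the predator persists.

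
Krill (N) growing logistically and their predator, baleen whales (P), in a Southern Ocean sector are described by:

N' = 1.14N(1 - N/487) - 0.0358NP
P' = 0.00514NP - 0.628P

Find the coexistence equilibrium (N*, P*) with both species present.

N* ≈ 122, P* ≈ 23.9

From dP/dt = 0 with P > 0: 0.00514N* = 0.628, so N* = 122.
Substitute into dN/dt = 0: 1.14(1 - 122/487) = 0.0358P*.
The bracket is 0.749, giving P* = 0.854/0.0358 = 23.9.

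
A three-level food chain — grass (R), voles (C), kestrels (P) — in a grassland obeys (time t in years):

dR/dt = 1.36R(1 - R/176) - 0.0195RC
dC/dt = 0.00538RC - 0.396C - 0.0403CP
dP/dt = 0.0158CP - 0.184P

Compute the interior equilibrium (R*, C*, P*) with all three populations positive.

R* ≈ 147, C* ≈ 11.6, P* ≈ 9.75

From dP/dt = 0: 0.0158C* = 0.184, so C* = 11.6.
From dR/dt = 0: 1.36(1 - R*/176) = 0.0195·11.6, giving R* = 176·(1 - 0.167) = 147.
From dC/dt = 0: 0.00538·147 - 0.396 = 0.0403P*, so P* = 0.393/0.0403 = 9.75.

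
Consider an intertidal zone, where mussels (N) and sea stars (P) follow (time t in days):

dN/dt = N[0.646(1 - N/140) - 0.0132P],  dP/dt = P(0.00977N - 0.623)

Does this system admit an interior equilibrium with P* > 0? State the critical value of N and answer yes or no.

Threshold N = 63.8; K > 63.8, so yes, the predator persists.

The predator equation gives dP/dt > 0 only when N > 0.623/0.00977 = 63.8.
Without the predator, N → K = 140. Since 140 > 63.8, the predator can invade and persist.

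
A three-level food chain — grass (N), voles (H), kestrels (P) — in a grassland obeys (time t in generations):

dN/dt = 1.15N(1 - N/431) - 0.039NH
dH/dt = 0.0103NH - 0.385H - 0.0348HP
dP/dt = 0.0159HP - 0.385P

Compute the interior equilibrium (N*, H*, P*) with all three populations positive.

From dP/dt = 0: 0.0159H* = 0.385, so H* = 24.2.
From dN/dt = 0: 1.15(1 - N*/431) = 0.039·24.2, giving N* = 431·(1 - 0.821) = 77.1.
From dH/dt = 0: 0.0103·77.1 - 0.385 = 0.0348P*, so P* = 0.409/0.0348 = 11.8.

N* ≈ 77.1, H* ≈ 24.2, P* ≈ 11.8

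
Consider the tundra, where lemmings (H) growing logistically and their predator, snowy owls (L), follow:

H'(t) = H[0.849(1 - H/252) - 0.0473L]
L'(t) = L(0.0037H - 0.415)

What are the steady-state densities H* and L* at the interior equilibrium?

From dL/dt = 0 with L > 0: 0.0037H* = 0.415, so H* = 112.
Substitute into dH/dt = 0: 0.849(1 - 112/252) = 0.0473L*.
The bracket is 0.555, giving L* = 0.471/0.0473 = 9.96.

H* ≈ 112, L* ≈ 9.96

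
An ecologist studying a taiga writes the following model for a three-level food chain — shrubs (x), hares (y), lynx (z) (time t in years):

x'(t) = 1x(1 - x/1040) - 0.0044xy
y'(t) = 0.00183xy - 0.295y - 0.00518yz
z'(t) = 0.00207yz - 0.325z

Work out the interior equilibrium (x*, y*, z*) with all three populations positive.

From dz/dt = 0: 0.00207y* = 0.325, so y* = 157.
From dx/dt = 0: 1(1 - x*/1040) = 0.0044·157, giving x* = 1040·(1 - 0.691) = 322.
From dy/dt = 0: 0.00183·322 - 0.295 = 0.00518z*, so z* = 0.293/0.00518 = 56.6.

x* ≈ 322, y* ≈ 157, z* ≈ 56.6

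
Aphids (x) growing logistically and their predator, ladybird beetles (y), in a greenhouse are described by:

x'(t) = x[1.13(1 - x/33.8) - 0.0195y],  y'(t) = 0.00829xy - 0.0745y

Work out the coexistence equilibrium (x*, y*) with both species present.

x* ≈ 8.99, y* ≈ 42.5

From dy/dt = 0 with y > 0: 0.00829x* = 0.0745, so x* = 8.99.
Substitute into dx/dt = 0: 1.13(1 - 8.99/33.8) = 0.0195y*.
The bracket is 0.734, giving y* = 0.83/0.0195 = 42.5.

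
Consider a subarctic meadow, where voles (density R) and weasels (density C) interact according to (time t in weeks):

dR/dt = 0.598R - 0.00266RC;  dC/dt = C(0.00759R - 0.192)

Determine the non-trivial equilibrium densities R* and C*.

Set dC/dt = 0 with C > 0: 0.00759R - 0.192 = 0, so R* = 0.192/0.00759 = 25.3.
Set dR/dt = 0 with R > 0: 0.598 - 0.00266C = 0, so C* = 0.598/0.00266 = 225.

R* ≈ 25.3, C* ≈ 225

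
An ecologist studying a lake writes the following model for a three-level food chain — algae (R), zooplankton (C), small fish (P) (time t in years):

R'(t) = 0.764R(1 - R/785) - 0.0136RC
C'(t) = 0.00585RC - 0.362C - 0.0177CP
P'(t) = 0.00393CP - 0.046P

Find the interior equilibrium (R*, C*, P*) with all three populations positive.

R* ≈ 621, C* ≈ 11.7, P* ≈ 185

From dP/dt = 0: 0.00393C* = 0.046, so C* = 11.7.
From dR/dt = 0: 0.764(1 - R*/785) = 0.0136·11.7, giving R* = 785·(1 - 0.208) = 621.
From dC/dt = 0: 0.00585·621 - 0.362 = 0.0177P*, so P* = 3.27/0.0177 = 185.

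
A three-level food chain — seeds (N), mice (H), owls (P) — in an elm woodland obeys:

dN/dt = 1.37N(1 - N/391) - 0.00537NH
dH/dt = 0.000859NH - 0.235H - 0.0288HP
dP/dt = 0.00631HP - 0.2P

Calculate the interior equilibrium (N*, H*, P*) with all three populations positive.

N* ≈ 342, H* ≈ 31.7, P* ≈ 2.05

From dP/dt = 0: 0.00631H* = 0.2, so H* = 31.7.
From dN/dt = 0: 1.37(1 - N*/391) = 0.00537·31.7, giving N* = 391·(1 - 0.124) = 342.
From dH/dt = 0: 0.000859·342 - 0.235 = 0.0288P*, so P* = 0.0591/0.0288 = 2.05.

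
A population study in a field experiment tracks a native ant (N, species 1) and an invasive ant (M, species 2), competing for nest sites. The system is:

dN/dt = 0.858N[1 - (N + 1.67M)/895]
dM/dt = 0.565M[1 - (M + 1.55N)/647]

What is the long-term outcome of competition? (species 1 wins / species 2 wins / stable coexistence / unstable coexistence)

Compare the nullcline intercepts: K1/α12 = 895/1.67 = 536 < K2 = 647; K2/α21 = 647/1.55 = 417 < K1 = 895.
Since both are reversed, neither can invade when rare; the interior point is a saddle.

unstable coexistence (outcome depends on initial conditions)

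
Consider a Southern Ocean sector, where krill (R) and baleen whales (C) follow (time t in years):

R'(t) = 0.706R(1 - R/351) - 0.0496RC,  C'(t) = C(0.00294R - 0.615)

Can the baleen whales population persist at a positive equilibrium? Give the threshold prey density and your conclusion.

Threshold R = 209; K > 209, so yes, the predator persists.

The predator equation gives dC/dt > 0 only when R > 0.615/0.00294 = 209.
Without the predator, R → K = 351. Since 351 > 209, the predator can invade and persist.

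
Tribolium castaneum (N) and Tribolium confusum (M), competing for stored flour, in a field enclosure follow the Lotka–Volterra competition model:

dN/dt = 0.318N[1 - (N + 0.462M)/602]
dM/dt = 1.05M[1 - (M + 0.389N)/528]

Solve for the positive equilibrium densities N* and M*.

N* ≈ 437, M* ≈ 358

Setting both brackets to zero gives the nullclines N + 0.462M = 602 and 0.389N + M = 528.
Substituting M = 528 - 0.389N into the first: N(1 - 0.462·0.389) = 602 - 0.462·528.
So N* = 358/0.82 = 437, and then M* = 528 - 0.389·437 = 358.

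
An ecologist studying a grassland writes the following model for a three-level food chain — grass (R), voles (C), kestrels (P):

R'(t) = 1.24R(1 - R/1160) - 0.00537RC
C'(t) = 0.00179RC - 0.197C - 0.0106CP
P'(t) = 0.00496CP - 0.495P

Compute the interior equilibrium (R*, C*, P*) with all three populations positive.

From dP/dt = 0: 0.00496C* = 0.495, so C* = 99.8.
From dR/dt = 0: 1.24(1 - R*/1160) = 0.00537·99.8, giving R* = 1160·(1 - 0.432) = 659.
From dC/dt = 0: 0.00179·659 - 0.197 = 0.0106P*, so P* = 0.982/0.0106 = 92.6.

R* ≈ 659, C* ≈ 99.8, P* ≈ 92.6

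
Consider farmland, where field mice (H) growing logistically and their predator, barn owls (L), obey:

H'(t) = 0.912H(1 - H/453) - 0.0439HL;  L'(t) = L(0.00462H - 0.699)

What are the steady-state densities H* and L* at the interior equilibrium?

H* ≈ 151, L* ≈ 13.8

From dL/dt = 0 with L > 0: 0.00462H* = 0.699, so H* = 151.
Substitute into dH/dt = 0: 0.912(1 - 151/453) = 0.0439L*.
The bracket is 0.666, giving L* = 0.607/0.0439 = 13.8.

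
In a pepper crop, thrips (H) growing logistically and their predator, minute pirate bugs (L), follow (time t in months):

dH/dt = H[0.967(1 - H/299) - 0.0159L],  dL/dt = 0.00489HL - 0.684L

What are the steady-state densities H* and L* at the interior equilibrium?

H* ≈ 140, L* ≈ 32.4

From dL/dt = 0 with L > 0: 0.00489H* = 0.684, so H* = 140.
Substitute into dH/dt = 0: 0.967(1 - 140/299) = 0.0159L*.
The bracket is 0.532, giving L* = 0.515/0.0159 = 32.4.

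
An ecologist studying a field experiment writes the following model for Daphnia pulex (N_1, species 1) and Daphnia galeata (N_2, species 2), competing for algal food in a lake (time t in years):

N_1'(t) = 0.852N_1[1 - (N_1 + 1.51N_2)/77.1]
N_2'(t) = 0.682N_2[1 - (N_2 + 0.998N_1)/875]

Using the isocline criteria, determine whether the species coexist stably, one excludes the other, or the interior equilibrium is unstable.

Compare the nullcline intercepts: K1/α12 = 77.1/1.51 = 51.1 < K2 = 875; K2/α21 = 875/0.998 = 877 > K1 = 77.1.
Since the inequalities point opposite ways, species 2 can invade but species 1 cannot.

species 2 excludes species 1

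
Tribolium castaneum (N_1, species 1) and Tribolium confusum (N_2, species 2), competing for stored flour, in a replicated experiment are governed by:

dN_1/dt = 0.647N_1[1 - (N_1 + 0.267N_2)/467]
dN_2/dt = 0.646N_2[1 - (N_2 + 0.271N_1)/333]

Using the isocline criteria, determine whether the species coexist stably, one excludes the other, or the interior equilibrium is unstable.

Compare the nullcline intercepts: K1/α12 = 467/0.267 = 1750 > K2 = 333; K2/α21 = 333/0.271 = 1230 > K1 = 467.
Since both inequalities hold, each species can invade when rare, so the interior equilibrium is stable.

stable coexistence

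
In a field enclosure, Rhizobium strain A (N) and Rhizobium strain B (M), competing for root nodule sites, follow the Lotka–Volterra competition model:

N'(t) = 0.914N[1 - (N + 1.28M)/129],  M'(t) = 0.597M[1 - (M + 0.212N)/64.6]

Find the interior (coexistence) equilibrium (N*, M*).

N* ≈ 63.6, M* ≈ 51.1

Setting both brackets to zero gives the nullclines N + 1.28M = 129 and 0.212N + M = 64.6.
Substituting M = 64.6 - 0.212N into the first: N(1 - 1.28·0.212) = 129 - 1.28·64.6.
So N* = 46.3/0.729 = 63.6, and then M* = 64.6 - 0.212·63.6 = 51.1.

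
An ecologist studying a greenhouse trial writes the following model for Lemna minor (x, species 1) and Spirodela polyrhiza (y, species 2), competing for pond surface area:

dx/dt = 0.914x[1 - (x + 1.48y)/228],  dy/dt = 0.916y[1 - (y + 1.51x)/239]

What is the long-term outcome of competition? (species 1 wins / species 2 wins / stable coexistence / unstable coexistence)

unstable coexistence (outcome depends on initial conditions)

Compare the nullcline intercepts: K1/α12 = 228/1.48 = 154 < K2 = 239; K2/α21 = 239/1.51 = 158 < K1 = 228.
Since both are reversed, neither can invade when rare; the interior point is a saddle.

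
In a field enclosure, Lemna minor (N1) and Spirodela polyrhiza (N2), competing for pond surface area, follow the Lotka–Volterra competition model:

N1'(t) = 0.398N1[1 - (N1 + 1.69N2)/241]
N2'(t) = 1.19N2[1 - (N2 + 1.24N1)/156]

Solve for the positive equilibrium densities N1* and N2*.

N1* ≈ 20.7, N2* ≈ 130

Setting both brackets to zero gives the nullclines N1 + 1.69N2 = 241 and 1.24N1 + N2 = 156.
Substituting N2 = 156 - 1.24N1 into the first: N1(1 - 1.69·1.24) = 241 - 1.69·156.
So N1* = -22.6/-1.1 = 20.7, and then N2* = 156 - 1.24·20.7 = 130.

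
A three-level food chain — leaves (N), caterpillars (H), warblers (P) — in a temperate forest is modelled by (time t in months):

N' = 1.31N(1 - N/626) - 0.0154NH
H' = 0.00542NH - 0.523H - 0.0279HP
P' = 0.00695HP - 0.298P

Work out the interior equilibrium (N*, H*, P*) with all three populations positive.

From dP/dt = 0: 0.00695H* = 0.298, so H* = 42.9.
From dN/dt = 0: 1.31(1 - N*/626) = 0.0154·42.9, giving N* = 626·(1 - 0.504) = 310.
From dH/dt = 0: 0.00542·310 - 0.523 = 0.0279P*, so P* = 1.16/0.0279 = 41.6.

N* ≈ 310, H* ≈ 42.9, P* ≈ 41.6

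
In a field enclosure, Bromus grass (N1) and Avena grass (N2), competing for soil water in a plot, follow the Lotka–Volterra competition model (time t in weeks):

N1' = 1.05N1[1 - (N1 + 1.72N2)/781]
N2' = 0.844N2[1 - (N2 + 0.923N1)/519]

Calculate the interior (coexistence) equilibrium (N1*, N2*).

N1* ≈ 190, N2* ≈ 344

Setting both brackets to zero gives the nullclines N1 + 1.72N2 = 781 and 0.923N1 + N2 = 519.
Substituting N2 = 519 - 0.923N1 into the first: N1(1 - 1.72·0.923) = 781 - 1.72·519.
So N1* = -112/-0.588 = 190, and then N2* = 519 - 0.923·190 = 344.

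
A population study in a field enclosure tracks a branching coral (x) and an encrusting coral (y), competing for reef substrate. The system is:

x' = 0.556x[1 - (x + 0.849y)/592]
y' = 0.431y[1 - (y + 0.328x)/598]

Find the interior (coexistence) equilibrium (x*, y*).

Setting both brackets to zero gives the nullclines x + 0.849y = 592 and 0.328x + y = 598.
Substituting y = 598 - 0.328x into the first: x(1 - 0.849·0.328) = 592 - 0.849·598.
So x* = 84.3/0.722 = 117, and then y* = 598 - 0.328·117 = 560.

x* ≈ 117, y* ≈ 560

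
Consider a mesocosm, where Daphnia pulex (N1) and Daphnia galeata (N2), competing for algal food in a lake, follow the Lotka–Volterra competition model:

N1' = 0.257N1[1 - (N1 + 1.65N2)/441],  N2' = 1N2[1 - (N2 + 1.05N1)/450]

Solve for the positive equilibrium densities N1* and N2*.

N1* ≈ 412, N2* ≈ 17.8

Setting both brackets to zero gives the nullclines N1 + 1.65N2 = 441 and 1.05N1 + N2 = 450.
Substituting N2 = 450 - 1.05N1 into the first: N1(1 - 1.65·1.05) = 441 - 1.65·450.
So N1* = -302/-0.732 = 412, and then N2* = 450 - 1.05·412 = 17.8.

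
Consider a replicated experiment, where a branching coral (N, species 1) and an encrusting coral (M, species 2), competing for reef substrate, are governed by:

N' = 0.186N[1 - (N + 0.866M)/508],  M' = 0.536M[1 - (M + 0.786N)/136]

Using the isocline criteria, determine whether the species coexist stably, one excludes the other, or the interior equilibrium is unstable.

species 1 excludes species 2

Compare the nullcline intercepts: K1/α12 = 508/0.866 = 587 > K2 = 136; K2/α21 = 136/0.786 = 173 < K1 = 508.
Since the inequalities point opposite ways, species 1 can invade but species 2 cannot.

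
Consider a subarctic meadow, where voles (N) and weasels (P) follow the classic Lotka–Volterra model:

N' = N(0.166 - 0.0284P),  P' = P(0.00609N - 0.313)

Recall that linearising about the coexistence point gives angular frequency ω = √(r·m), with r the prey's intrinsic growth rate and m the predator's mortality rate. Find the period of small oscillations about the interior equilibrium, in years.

Here r = 0.166 and m = 0.313, so r·m = 0.052.
ω = √0.052 = 0.228 per year, hence T = 2π/ω ≈ 27.6 years.

T ≈ 27.6 years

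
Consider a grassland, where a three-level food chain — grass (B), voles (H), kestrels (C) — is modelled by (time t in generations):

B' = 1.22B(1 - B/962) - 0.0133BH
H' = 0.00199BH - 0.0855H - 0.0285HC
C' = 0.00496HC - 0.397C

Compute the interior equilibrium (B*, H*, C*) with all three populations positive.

From dC/dt = 0: 0.00496H* = 0.397, so H* = 80.
From dB/dt = 0: 1.22(1 - B*/962) = 0.0133·80, giving B* = 962·(1 - 0.873) = 123.
From dH/dt = 0: 0.00199·123 - 0.0855 = 0.0285C*, so C* = 0.158/0.0285 = 5.56.

B* ≈ 123, H* ≈ 80, C* ≈ 5.56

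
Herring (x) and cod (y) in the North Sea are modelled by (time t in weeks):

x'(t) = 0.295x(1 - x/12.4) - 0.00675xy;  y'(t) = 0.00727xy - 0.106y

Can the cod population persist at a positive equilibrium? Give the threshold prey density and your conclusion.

The predator equation gives dy/dt > 0 only when x > 0.106/0.00727 = 14.6.
Without the predator, x → K = 12.4. Since 12.4 < 14.6, the predator cannot invade.

Threshold x = 14.6; K < 14.6, so no, the predator goes extinct.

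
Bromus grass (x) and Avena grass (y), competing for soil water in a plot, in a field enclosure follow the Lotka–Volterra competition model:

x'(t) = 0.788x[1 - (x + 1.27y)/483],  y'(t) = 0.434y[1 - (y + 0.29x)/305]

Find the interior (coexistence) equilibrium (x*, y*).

Setting both brackets to zero gives the nullclines x + 1.27y = 483 and 0.29x + y = 305.
Substituting y = 305 - 0.29x into the first: x(1 - 1.27·0.29) = 483 - 1.27·305.
So x* = 95.6/0.632 = 151, and then y* = 305 - 0.29·151 = 261.

x* ≈ 151, y* ≈ 261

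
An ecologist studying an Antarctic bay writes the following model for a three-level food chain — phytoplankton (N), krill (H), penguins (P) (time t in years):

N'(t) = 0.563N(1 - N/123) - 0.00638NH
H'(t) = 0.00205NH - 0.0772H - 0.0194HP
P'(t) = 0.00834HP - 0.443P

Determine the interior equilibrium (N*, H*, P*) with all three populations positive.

N* ≈ 49, H* ≈ 53.1, P* ≈ 1.19

From dP/dt = 0: 0.00834H* = 0.443, so H* = 53.1.
From dN/dt = 0: 0.563(1 - N*/123) = 0.00638·53.1, giving N* = 123·(1 - 0.602) = 49.
From dH/dt = 0: 0.00205·49 - 0.0772 = 0.0194P*, so P* = 0.0232/0.0194 = 1.19.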